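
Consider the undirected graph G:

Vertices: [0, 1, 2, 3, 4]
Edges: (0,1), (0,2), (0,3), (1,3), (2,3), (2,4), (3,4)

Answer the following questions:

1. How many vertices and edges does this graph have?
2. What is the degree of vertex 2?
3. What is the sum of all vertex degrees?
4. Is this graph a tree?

Count: 5 vertices, 7 edges.
Vertex 2 has neighbors [0, 3, 4], degree = 3.
Handshaking lemma: 2 * 7 = 14.
A tree on 5 vertices has 4 edges. This graph has 7 edges (3 extra). Not a tree.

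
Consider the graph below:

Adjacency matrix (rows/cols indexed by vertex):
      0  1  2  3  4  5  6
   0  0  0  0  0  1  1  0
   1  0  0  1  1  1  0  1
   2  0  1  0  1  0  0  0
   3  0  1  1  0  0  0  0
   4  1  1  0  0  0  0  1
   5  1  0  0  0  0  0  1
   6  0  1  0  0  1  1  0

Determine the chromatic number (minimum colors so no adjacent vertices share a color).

The graph has a maximum clique of size 3 (lower bound on chromatic number).
A valid 3-coloring: {0: 0, 1: 0, 2: 1, 3: 2, 4: 1, 5: 1, 6: 2}.
Chromatic number = 3.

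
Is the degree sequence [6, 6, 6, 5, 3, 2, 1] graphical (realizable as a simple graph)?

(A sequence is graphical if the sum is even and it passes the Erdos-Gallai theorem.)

Sum of degrees = 29. Sum is odd, so the sequence is NOT graphical.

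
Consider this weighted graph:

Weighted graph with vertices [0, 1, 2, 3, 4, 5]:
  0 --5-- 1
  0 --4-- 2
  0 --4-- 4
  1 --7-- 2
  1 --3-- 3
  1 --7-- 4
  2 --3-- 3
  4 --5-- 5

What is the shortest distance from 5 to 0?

Using Dijkstra's algorithm from vertex 5:
Shortest path: 5 -> 4 -> 0
Total weight: 5 + 4 = 9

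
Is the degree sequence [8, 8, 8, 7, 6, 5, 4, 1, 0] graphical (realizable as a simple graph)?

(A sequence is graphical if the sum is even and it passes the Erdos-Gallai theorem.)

Sum of degrees = 47. Sum is odd, so the sequence is NOT graphical.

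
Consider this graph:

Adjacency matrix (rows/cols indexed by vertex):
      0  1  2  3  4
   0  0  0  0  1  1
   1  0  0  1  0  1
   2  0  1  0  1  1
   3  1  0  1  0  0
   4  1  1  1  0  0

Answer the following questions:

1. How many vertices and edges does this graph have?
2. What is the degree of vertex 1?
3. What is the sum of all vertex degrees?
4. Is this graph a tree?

Count: 5 vertices, 6 edges.
Vertex 1 has neighbors [2, 4], degree = 2.
Handshaking lemma: 2 * 6 = 12.
A tree on 5 vertices has 4 edges. This graph has 6 edges (2 extra). Not a tree.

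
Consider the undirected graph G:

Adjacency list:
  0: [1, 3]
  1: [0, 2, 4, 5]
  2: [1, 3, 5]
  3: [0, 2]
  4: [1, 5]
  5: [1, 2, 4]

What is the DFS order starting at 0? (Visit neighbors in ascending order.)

DFS from vertex 0 (neighbors processed in ascending order):
Visit order: 0, 1, 2, 3, 5, 4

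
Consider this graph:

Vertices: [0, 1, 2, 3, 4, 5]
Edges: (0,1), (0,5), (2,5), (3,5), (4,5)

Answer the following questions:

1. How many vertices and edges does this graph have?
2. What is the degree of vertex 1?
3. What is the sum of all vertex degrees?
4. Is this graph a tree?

Count: 6 vertices, 5 edges.
Vertex 1 has neighbors [0], degree = 1.
Handshaking lemma: 2 * 5 = 10.
A graph is a tree iff it is connected and has exactly n-1 edges. This graph is connected (all 6 vertices in one component) and has 6-1 = 5 edges. It is a tree.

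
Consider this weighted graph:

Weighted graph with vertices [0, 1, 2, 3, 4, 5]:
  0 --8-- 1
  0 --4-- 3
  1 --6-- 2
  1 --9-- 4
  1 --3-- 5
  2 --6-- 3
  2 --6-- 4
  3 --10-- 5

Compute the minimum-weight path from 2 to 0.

Using Dijkstra's algorithm from vertex 2:
Shortest path: 2 -> 3 -> 0
Total weight: 6 + 4 = 10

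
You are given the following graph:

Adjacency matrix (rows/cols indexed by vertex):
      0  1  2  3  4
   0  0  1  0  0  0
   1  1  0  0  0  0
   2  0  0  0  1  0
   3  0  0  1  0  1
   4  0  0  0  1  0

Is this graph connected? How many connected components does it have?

Checking connectivity: the graph has 2 connected component(s).
Components: [[0, 1], [2, 3, 4]]. The graph is NOT connected.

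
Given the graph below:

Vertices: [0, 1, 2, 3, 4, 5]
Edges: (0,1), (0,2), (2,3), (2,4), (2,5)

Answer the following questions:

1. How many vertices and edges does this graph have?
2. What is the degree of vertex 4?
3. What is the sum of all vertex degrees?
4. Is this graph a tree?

Count: 6 vertices, 5 edges.
Vertex 4 has neighbors [2], degree = 1.
Handshaking lemma: 2 * 5 = 10.
A graph is a tree iff it is connected and has exactly n-1 edges. This graph is connected (all 6 vertices in one component) and has 6-1 = 5 edges. It is a tree.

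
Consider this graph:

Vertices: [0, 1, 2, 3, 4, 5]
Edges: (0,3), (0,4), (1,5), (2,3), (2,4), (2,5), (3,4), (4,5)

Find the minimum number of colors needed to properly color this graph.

The graph has a maximum clique of size 3 (lower bound on chromatic number).
A valid 3-coloring: {0: 1, 1: 0, 2: 1, 3: 2, 4: 0, 5: 2}.
Chromatic number = 3.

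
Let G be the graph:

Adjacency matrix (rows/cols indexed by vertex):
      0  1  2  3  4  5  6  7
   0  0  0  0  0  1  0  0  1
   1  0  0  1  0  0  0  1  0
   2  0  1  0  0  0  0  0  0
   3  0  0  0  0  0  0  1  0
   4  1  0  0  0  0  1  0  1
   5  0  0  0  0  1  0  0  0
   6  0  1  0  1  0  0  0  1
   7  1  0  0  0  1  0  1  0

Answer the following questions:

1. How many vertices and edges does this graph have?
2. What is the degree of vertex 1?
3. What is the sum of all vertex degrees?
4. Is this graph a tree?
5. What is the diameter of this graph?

Count: 8 vertices, 8 edges.
Vertex 1 has neighbors [2, 6], degree = 2.
Handshaking lemma: 2 * 8 = 16.
A tree on 8 vertices has 7 edges. This graph has 8 edges (1 extra). Not a tree.
Diameter (longest shortest path) = 5.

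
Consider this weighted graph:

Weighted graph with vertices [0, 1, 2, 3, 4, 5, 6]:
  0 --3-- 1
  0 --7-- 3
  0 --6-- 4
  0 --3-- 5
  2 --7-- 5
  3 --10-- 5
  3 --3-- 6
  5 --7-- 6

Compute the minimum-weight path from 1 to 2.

Using Dijkstra's algorithm from vertex 1:
Shortest path: 1 -> 0 -> 5 -> 2
Total weight: 3 + 3 + 7 = 13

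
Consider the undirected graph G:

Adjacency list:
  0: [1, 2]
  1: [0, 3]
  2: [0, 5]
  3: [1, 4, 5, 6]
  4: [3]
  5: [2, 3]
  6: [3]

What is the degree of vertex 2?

Vertex 2 has neighbors [0, 5], so deg(2) = 2.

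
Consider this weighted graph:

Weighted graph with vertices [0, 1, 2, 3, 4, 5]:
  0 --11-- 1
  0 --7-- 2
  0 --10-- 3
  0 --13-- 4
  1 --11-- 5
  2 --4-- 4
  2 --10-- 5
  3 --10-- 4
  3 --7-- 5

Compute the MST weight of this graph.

Applying Kruskal's algorithm (sort edges by weight, add if no cycle):
  Add (2,4) w=4
  Add (0,2) w=7
  Add (3,5) w=7
  Add (0,3) w=10
  Skip (2,5) w=10 (creates cycle)
  Skip (3,4) w=10 (creates cycle)
  Add (0,1) w=11
  Skip (1,5) w=11 (creates cycle)
  Skip (0,4) w=13 (creates cycle)
MST weight = 39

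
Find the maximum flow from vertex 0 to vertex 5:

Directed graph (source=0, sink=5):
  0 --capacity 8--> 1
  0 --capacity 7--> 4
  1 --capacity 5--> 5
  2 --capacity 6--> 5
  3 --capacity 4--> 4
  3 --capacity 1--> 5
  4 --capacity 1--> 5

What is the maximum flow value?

Computing max flow:
  Flow on (0->1): 5/8
  Flow on (0->4): 1/7
  Flow on (1->5): 5/5
  Flow on (4->5): 1/1
Maximum flow = 6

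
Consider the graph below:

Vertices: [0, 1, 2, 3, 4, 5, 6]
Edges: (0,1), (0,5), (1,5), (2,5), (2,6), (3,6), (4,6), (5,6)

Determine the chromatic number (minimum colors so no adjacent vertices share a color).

The graph has a maximum clique of size 3 (lower bound on chromatic number).
A valid 3-coloring: {0: 1, 1: 2, 2: 2, 3: 0, 4: 0, 5: 0, 6: 1}.
Chromatic number = 3.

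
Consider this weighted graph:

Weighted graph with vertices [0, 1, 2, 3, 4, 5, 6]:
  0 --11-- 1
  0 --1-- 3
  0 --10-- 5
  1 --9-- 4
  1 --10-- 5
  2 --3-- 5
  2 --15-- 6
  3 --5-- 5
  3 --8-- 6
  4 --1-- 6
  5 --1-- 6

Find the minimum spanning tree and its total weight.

Applying Kruskal's algorithm (sort edges by weight, add if no cycle):
  Add (0,3) w=1
  Add (4,6) w=1
  Add (5,6) w=1
  Add (2,5) w=3
  Add (3,5) w=5
  Skip (3,6) w=8 (creates cycle)
  Add (1,4) w=9
  Skip (0,5) w=10 (creates cycle)
  Skip (1,5) w=10 (creates cycle)
  Skip (0,1) w=11 (creates cycle)
  Skip (2,6) w=15 (creates cycle)
MST weight = 20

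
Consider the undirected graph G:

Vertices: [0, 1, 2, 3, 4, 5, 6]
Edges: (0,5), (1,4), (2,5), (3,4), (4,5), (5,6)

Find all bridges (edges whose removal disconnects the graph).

A bridge is an edge whose removal increases the number of connected components.
Bridges found: (0,5), (1,4), (2,5), (3,4), (4,5), (5,6)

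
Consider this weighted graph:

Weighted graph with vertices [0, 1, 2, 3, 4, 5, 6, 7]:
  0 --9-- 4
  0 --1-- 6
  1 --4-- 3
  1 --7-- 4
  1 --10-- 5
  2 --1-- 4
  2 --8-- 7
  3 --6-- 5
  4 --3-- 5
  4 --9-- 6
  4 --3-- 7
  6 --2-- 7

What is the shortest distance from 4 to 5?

Using Dijkstra's algorithm from vertex 4:
Shortest path: 4 -> 5
Total weight: 3 = 3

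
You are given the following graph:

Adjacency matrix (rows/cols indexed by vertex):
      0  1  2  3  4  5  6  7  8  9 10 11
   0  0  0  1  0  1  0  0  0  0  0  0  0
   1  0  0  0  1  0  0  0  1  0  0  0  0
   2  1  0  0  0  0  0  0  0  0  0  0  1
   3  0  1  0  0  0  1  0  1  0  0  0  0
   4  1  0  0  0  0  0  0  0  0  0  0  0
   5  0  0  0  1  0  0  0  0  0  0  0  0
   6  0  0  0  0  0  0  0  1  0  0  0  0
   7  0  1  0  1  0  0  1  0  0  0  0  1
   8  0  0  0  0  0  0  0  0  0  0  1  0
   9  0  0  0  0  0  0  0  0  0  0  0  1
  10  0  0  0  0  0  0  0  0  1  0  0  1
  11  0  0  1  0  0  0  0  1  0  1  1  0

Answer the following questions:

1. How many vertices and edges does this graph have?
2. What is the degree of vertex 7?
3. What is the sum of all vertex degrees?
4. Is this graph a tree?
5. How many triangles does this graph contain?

Count: 12 vertices, 12 edges.
Vertex 7 has neighbors [1, 3, 6, 11], degree = 4.
Handshaking lemma: 2 * 12 = 24.
A tree on 12 vertices has 11 edges. This graph has 12 edges (1 extra). Not a tree.
Number of triangles = 1.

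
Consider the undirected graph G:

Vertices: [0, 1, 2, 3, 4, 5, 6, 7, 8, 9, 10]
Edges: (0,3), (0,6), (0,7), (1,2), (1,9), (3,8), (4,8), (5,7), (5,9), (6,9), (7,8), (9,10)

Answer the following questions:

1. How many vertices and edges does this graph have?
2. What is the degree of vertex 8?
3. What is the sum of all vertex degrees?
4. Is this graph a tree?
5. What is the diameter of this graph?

Count: 11 vertices, 12 edges.
Vertex 8 has neighbors [3, 4, 7], degree = 3.
Handshaking lemma: 2 * 12 = 24.
A tree on 11 vertices has 10 edges. This graph has 12 edges (2 extra). Not a tree.
Diameter (longest shortest path) = 6.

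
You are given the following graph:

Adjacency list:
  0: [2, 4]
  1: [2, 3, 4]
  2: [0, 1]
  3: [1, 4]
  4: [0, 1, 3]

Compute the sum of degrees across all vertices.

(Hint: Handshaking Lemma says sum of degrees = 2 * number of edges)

Count edges: 6 edges.
By Handshaking Lemma: sum of degrees = 2 * 6 = 12.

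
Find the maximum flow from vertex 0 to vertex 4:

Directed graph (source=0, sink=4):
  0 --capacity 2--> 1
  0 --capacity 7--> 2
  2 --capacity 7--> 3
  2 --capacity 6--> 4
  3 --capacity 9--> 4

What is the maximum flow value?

Computing max flow:
  Flow on (0->2): 7/7
  Flow on (2->3): 1/7
  Flow on (2->4): 6/6
  Flow on (3->4): 1/9
Maximum flow = 7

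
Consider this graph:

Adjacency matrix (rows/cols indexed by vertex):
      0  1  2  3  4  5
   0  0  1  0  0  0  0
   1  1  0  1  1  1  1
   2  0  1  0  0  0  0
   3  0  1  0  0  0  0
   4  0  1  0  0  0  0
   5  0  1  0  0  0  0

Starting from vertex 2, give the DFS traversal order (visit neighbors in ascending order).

DFS from vertex 2 (neighbors processed in ascending order):
Visit order: 2, 1, 0, 3, 4, 5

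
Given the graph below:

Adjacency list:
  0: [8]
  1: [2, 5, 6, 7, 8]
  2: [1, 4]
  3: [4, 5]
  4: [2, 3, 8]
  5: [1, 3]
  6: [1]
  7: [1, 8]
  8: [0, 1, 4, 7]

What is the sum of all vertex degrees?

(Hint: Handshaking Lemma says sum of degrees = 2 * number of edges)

Count edges: 11 edges.
By Handshaking Lemma: sum of degrees = 2 * 11 = 22.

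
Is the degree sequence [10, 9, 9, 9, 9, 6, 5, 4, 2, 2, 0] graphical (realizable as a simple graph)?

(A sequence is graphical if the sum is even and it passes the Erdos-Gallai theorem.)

Sum of degrees = 65. Sum is odd, so the sequence is NOT graphical.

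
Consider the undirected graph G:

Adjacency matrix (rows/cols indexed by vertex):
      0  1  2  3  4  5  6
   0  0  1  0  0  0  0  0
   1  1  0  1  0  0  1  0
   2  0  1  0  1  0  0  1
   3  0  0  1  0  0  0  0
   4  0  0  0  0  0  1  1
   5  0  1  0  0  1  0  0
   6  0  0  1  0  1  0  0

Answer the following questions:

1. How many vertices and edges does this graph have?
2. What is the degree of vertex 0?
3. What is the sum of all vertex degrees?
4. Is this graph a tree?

Count: 7 vertices, 7 edges.
Vertex 0 has neighbors [1], degree = 1.
Handshaking lemma: 2 * 7 = 14.
A tree on 7 vertices has 6 edges. This graph has 7 edges (1 extra). Not a tree.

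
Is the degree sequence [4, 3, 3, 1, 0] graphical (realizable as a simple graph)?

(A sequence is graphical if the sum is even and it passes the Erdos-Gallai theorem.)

Sum of degrees = 11. Sum is odd, so the sequence is NOT graphical.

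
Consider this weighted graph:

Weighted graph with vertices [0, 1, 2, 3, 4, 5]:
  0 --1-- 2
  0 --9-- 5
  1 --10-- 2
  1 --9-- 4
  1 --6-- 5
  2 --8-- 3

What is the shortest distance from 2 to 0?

Using Dijkstra's algorithm from vertex 2:
Shortest path: 2 -> 0
Total weight: 1 = 1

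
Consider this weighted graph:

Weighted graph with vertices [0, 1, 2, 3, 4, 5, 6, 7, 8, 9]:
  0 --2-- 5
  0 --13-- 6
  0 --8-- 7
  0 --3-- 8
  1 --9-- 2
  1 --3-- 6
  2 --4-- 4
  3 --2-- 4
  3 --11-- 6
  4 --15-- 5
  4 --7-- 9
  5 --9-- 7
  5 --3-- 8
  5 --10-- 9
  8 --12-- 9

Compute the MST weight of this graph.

Applying Kruskal's algorithm (sort edges by weight, add if no cycle):
  Add (0,5) w=2
  Add (3,4) w=2
  Add (0,8) w=3
  Add (1,6) w=3
  Skip (5,8) w=3 (creates cycle)
  Add (2,4) w=4
  Add (4,9) w=7
  Add (0,7) w=8
  Add (1,2) w=9
  Skip (5,7) w=9 (creates cycle)
  Add (5,9) w=10
  Skip (3,6) w=11 (creates cycle)
  Skip (8,9) w=12 (creates cycle)
  Skip (0,6) w=13 (creates cycle)
  Skip (4,5) w=15 (creates cycle)
MST weight = 48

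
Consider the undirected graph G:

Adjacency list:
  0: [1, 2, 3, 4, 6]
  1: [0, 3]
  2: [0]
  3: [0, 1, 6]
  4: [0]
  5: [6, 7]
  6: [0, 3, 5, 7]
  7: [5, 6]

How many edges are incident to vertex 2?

Vertex 2 has neighbors [0], so deg(2) = 1.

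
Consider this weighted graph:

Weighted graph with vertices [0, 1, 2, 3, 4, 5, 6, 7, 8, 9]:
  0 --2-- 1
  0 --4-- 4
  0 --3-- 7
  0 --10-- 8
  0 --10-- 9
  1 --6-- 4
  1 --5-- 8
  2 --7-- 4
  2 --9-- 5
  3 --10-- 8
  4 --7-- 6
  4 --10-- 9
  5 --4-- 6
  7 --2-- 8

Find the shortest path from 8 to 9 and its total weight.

Using Dijkstra's algorithm from vertex 8:
Shortest path: 8 -> 7 -> 0 -> 9
Total weight: 2 + 3 + 10 = 15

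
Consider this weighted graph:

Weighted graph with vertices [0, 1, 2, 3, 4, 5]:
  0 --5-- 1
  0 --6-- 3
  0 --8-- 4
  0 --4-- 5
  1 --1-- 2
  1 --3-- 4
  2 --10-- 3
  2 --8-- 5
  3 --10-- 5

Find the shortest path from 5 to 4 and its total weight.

Using Dijkstra's algorithm from vertex 5:
Shortest path: 5 -> 0 -> 4
Total weight: 4 + 8 = 12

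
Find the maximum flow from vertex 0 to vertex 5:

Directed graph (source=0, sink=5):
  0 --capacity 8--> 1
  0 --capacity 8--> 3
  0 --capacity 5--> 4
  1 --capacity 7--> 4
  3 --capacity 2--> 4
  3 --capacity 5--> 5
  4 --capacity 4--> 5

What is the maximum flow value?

Computing max flow:
  Flow on (0->1): 2/8
  Flow on (0->3): 7/8
  Flow on (1->4): 2/7
  Flow on (3->4): 2/2
  Flow on (3->5): 5/5
  Flow on (4->5): 4/4
Maximum flow = 9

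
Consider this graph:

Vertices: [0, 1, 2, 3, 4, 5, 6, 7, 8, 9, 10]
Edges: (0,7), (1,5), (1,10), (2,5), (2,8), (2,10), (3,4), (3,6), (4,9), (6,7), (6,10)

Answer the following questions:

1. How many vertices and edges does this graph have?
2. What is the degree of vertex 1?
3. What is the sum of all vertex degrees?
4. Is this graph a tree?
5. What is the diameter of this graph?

Count: 11 vertices, 11 edges.
Vertex 1 has neighbors [5, 10], degree = 2.
Handshaking lemma: 2 * 11 = 22.
A tree on 11 vertices has 10 edges. This graph has 11 edges (1 extra). Not a tree.
Diameter (longest shortest path) = 6.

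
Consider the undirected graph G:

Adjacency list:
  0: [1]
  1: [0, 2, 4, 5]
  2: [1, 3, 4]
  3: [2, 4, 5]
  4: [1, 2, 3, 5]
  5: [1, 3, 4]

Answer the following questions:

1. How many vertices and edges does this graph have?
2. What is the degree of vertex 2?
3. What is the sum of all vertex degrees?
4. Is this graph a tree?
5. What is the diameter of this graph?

Count: 6 vertices, 9 edges.
Vertex 2 has neighbors [1, 3, 4], degree = 3.
Handshaking lemma: 2 * 9 = 18.
A tree on 6 vertices has 5 edges. This graph has 9 edges (4 extra). Not a tree.
Diameter (longest shortest path) = 3.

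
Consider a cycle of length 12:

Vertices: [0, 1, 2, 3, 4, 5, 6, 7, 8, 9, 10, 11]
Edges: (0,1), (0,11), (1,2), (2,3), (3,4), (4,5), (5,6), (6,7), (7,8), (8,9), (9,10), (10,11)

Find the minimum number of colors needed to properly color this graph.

This is an even cycle (C_12). Even cycles are bipartite.
Chromatic number = 2.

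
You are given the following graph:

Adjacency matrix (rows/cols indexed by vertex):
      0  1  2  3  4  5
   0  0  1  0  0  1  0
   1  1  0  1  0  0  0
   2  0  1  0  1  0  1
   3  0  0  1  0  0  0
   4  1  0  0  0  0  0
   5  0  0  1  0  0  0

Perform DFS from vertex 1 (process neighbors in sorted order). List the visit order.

DFS from vertex 1 (neighbors processed in ascending order):
Visit order: 1, 0, 4, 2, 3, 5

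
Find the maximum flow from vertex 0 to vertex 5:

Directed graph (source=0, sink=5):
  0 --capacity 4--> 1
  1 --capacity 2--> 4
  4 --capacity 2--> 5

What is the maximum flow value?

Computing max flow:
  Flow on (0->1): 2/4
  Flow on (1->4): 2/2
  Flow on (4->5): 2/2
Maximum flow = 2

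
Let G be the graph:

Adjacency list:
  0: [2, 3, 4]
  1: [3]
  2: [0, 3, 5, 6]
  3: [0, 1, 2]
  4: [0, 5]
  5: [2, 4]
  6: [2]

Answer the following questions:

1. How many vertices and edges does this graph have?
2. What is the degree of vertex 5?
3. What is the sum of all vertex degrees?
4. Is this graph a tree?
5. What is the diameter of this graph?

Count: 7 vertices, 8 edges.
Vertex 5 has neighbors [2, 4], degree = 2.
Handshaking lemma: 2 * 8 = 16.
A tree on 7 vertices has 6 edges. This graph has 8 edges (2 extra). Not a tree.
Diameter (longest shortest path) = 3.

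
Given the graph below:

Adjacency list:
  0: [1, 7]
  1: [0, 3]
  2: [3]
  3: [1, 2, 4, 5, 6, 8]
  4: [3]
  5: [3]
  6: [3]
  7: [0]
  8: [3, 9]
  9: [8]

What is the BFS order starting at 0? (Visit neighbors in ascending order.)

BFS from vertex 0 (neighbors processed in ascending order):
Visit order: 0, 1, 7, 3, 2, 4, 5, 6, 8, 9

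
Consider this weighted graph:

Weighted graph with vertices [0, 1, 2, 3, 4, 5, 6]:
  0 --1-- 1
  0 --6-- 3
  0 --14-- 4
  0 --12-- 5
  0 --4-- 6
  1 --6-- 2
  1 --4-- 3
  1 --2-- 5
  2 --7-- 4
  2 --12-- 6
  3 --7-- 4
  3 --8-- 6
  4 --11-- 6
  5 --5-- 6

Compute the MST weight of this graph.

Applying Kruskal's algorithm (sort edges by weight, add if no cycle):
  Add (0,1) w=1
  Add (1,5) w=2
  Add (0,6) w=4
  Add (1,3) w=4
  Skip (5,6) w=5 (creates cycle)
  Skip (0,3) w=6 (creates cycle)
  Add (1,2) w=6
  Add (2,4) w=7
  Skip (3,4) w=7 (creates cycle)
  Skip (3,6) w=8 (creates cycle)
  Skip (4,6) w=11 (creates cycle)
  Skip (0,5) w=12 (creates cycle)
  Skip (2,6) w=12 (creates cycle)
  Skip (0,4) w=14 (creates cycle)
MST weight = 24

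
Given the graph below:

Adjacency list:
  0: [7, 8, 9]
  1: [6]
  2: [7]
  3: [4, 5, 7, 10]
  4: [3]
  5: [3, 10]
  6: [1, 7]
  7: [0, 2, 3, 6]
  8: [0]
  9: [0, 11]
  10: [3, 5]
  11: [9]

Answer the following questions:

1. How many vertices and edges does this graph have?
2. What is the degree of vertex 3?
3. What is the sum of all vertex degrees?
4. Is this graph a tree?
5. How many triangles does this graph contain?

Count: 12 vertices, 12 edges.
Vertex 3 has neighbors [4, 5, 7, 10], degree = 4.
Handshaking lemma: 2 * 12 = 24.
A tree on 12 vertices has 11 edges. This graph has 12 edges (1 extra). Not a tree.
Number of triangles = 1.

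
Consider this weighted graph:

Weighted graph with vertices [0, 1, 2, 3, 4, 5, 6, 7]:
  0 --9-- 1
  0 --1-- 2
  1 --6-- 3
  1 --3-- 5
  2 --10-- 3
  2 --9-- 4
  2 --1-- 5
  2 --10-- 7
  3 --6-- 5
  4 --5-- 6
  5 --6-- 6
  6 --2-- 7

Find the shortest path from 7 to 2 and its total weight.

Using Dijkstra's algorithm from vertex 7:
Shortest path: 7 -> 6 -> 5 -> 2
Total weight: 2 + 6 + 1 = 9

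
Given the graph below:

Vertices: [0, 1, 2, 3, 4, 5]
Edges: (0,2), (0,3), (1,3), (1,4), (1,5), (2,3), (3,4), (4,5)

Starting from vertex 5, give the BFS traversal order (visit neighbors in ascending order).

BFS from vertex 5 (neighbors processed in ascending order):
Visit order: 5, 1, 4, 3, 0, 2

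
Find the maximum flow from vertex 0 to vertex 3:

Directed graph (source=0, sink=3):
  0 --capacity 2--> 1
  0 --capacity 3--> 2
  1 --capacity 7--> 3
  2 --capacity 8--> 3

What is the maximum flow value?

Computing max flow:
  Flow on (0->1): 2/2
  Flow on (0->2): 3/3
  Flow on (1->3): 2/7
  Flow on (2->3): 3/8
Maximum flow = 5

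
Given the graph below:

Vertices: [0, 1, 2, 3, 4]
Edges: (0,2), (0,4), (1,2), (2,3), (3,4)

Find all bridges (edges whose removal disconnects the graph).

A bridge is an edge whose removal increases the number of connected components.
Bridges found: (1,2)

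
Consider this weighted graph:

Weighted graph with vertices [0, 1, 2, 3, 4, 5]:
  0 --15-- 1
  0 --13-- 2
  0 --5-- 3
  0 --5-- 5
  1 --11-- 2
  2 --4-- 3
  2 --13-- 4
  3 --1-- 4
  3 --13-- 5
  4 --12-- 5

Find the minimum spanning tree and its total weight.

Applying Kruskal's algorithm (sort edges by weight, add if no cycle):
  Add (3,4) w=1
  Add (2,3) w=4
  Add (0,5) w=5
  Add (0,3) w=5
  Add (1,2) w=11
  Skip (4,5) w=12 (creates cycle)
  Skip (0,2) w=13 (creates cycle)
  Skip (2,4) w=13 (creates cycle)
  Skip (3,5) w=13 (creates cycle)
  Skip (0,1) w=15 (creates cycle)
MST weight = 26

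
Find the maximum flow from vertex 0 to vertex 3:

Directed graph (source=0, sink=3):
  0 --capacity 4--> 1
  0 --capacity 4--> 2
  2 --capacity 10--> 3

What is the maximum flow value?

Computing max flow:
  Flow on (0->2): 4/4
  Flow on (2->3): 4/10
Maximum flow = 4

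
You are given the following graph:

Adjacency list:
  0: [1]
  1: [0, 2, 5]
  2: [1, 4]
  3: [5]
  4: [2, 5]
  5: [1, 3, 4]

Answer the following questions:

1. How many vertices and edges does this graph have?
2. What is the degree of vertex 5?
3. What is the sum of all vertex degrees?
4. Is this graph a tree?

Count: 6 vertices, 6 edges.
Vertex 5 has neighbors [1, 3, 4], degree = 3.
Handshaking lemma: 2 * 6 = 12.
A tree on 6 vertices has 5 edges. This graph has 6 edges (1 extra). Not a tree.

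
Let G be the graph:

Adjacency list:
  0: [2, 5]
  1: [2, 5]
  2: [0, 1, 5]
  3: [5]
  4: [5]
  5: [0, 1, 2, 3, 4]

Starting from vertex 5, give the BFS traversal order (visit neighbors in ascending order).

BFS from vertex 5 (neighbors processed in ascending order):
Visit order: 5, 0, 1, 2, 3, 4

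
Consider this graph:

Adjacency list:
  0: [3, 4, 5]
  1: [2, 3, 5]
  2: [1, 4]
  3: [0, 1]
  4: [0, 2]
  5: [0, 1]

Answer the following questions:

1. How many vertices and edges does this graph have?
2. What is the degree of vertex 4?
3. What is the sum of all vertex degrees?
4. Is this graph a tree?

Count: 6 vertices, 7 edges.
Vertex 4 has neighbors [0, 2], degree = 2.
Handshaking lemma: 2 * 7 = 14.
A tree on 6 vertices has 5 edges. This graph has 7 edges (2 extra). Not a tree.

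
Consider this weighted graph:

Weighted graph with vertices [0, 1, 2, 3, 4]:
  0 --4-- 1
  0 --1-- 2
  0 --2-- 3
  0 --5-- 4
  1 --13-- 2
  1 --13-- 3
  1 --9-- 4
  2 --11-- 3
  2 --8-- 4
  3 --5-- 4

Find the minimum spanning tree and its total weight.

Applying Kruskal's algorithm (sort edges by weight, add if no cycle):
  Add (0,2) w=1
  Add (0,3) w=2
  Add (0,1) w=4
  Add (0,4) w=5
  Skip (3,4) w=5 (creates cycle)
  Skip (2,4) w=8 (creates cycle)
  Skip (1,4) w=9 (creates cycle)
  Skip (2,3) w=11 (creates cycle)
  Skip (1,3) w=13 (creates cycle)
  Skip (1,2) w=13 (creates cycle)
MST weight = 12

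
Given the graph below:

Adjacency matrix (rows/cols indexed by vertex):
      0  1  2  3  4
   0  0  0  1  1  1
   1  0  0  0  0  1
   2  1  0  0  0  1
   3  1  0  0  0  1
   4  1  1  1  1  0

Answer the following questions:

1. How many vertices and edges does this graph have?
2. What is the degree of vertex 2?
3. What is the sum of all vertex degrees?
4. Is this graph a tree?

Count: 5 vertices, 6 edges.
Vertex 2 has neighbors [0, 4], degree = 2.
Handshaking lemma: 2 * 6 = 12.
A tree on 5 vertices has 4 edges. This graph has 6 edges (2 extra). Not a tree.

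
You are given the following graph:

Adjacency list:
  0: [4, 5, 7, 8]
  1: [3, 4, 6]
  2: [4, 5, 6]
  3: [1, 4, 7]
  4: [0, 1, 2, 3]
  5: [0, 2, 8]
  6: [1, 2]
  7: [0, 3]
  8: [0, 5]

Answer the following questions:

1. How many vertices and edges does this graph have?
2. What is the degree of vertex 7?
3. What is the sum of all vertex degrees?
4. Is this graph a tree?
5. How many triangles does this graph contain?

Count: 9 vertices, 13 edges.
Vertex 7 has neighbors [0, 3], degree = 2.
Handshaking lemma: 2 * 13 = 26.
A tree on 9 vertices has 8 edges. This graph has 13 edges (5 extra). Not a tree.
Number of triangles = 2.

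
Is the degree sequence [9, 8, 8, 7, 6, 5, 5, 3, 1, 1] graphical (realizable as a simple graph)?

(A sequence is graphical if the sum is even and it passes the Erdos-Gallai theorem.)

Sum of degrees = 53. Sum is odd, so the sequence is NOT graphical.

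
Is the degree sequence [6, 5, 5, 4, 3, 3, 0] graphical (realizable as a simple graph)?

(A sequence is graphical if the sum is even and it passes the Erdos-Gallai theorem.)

Sum of degrees = 26. Sum is even but fails Erdos-Gallai. The sequence is NOT graphical.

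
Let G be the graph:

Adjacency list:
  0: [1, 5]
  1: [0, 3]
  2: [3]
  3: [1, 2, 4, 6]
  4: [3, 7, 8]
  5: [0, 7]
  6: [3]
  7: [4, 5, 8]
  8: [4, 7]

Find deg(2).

Vertex 2 has neighbors [3], so deg(2) = 1.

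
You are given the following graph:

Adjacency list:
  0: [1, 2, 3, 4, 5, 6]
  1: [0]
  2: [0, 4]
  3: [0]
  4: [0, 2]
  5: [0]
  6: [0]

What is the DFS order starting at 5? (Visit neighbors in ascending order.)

DFS from vertex 5 (neighbors processed in ascending order):
Visit order: 5, 0, 1, 2, 4, 3, 6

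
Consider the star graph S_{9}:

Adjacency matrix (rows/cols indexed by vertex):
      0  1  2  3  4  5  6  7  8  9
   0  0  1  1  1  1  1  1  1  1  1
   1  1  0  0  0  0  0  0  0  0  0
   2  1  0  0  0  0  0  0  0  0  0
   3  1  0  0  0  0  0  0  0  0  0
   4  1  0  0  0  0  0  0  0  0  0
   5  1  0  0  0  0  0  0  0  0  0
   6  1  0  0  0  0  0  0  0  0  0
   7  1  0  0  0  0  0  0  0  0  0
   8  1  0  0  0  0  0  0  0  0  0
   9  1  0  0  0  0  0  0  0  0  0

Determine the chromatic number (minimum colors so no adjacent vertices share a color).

S_{9} has one hub adjacent to 9 leaves; leaves are pairwise non-adjacent.
Color the hub 0 and every leaf 1.
Chromatic number = 2.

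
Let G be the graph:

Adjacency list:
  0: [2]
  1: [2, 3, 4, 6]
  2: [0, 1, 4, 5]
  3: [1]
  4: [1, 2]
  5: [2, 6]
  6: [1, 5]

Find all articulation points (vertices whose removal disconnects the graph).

An articulation point is a vertex whose removal disconnects the graph.
Articulation points: [1, 2]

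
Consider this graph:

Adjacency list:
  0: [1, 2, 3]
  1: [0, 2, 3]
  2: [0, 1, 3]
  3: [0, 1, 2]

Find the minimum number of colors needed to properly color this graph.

The graph has a maximum clique of size 4 (lower bound on chromatic number).
A valid 4-coloring: {0: 0, 1: 1, 2: 2, 3: 3}.
Chromatic number = 4.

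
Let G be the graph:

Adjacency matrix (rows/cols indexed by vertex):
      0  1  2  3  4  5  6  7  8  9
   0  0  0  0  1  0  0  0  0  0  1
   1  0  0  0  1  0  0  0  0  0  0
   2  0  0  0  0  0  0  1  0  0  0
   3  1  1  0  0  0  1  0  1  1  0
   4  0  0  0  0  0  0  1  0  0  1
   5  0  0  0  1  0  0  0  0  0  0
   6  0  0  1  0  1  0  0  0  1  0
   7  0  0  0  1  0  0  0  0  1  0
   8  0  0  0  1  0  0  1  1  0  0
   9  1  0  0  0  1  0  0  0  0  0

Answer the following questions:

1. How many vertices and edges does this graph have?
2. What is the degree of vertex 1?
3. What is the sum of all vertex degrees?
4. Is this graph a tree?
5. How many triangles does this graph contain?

Count: 10 vertices, 11 edges.
Vertex 1 has neighbors [3], degree = 1.
Handshaking lemma: 2 * 11 = 22.
A tree on 10 vertices has 9 edges. This graph has 11 edges (2 extra). Not a tree.
Number of triangles = 1.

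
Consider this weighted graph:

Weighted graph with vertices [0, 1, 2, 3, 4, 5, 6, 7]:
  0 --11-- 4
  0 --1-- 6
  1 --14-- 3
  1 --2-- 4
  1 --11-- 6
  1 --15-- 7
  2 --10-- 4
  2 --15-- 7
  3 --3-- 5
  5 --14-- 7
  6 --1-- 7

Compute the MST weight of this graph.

Applying Kruskal's algorithm (sort edges by weight, add if no cycle):
  Add (0,6) w=1
  Add (6,7) w=1
  Add (1,4) w=2
  Add (3,5) w=3
  Add (2,4) w=10
  Add (0,4) w=11
  Skip (1,6) w=11 (creates cycle)
  Add (1,3) w=14
  Skip (5,7) w=14 (creates cycle)
  Skip (1,7) w=15 (creates cycle)
  Skip (2,7) w=15 (creates cycle)
MST weight = 42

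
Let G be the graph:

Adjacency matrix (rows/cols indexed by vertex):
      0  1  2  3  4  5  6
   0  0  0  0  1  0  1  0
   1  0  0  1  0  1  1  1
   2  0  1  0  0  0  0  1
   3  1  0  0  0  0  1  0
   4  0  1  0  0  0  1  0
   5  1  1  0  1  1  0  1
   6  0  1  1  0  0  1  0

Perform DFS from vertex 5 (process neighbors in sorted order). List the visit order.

DFS from vertex 5 (neighbors processed in ascending order):
Visit order: 5, 0, 3, 1, 2, 6, 4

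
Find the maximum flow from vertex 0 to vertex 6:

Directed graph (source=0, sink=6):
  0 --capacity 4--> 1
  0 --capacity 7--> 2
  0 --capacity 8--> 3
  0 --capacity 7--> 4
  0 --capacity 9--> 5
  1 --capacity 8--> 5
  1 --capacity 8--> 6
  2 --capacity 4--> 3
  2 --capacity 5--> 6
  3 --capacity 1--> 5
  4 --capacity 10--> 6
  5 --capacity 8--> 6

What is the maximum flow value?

Computing max flow:
  Flow on (0->1): 4/4
  Flow on (0->2): 5/7
  Flow on (0->3): 1/8
  Flow on (0->4): 7/7
  Flow on (0->5): 7/9
  Flow on (1->6): 4/8
  Flow on (2->6): 5/5
  Flow on (3->5): 1/1
  Flow on (4->6): 7/10
  Flow on (5->6): 8/8
Maximum flow = 24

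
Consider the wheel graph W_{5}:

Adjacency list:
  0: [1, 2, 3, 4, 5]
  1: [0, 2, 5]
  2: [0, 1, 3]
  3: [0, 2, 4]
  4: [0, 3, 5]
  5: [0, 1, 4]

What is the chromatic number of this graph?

W_{5} = C_{5} plus a hub adjacent to every cycle vertex.
The outer cycle needs 3 colors (odd cycle); the hub is adjacent to all of them so needs a fresh color.
Chromatic number = 3 + 1 = 4.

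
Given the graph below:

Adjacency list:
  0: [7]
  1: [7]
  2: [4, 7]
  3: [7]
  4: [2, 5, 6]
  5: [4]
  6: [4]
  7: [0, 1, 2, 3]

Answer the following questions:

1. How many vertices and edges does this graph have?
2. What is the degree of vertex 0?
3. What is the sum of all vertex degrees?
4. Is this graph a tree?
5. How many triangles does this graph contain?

Count: 8 vertices, 7 edges.
Vertex 0 has neighbors [7], degree = 1.
Handshaking lemma: 2 * 7 = 14.
A graph is a tree iff it is connected and has exactly n-1 edges. This graph is connected (all 8 vertices in one component) and has 8-1 = 7 edges. It is a tree.
Number of triangles = 0.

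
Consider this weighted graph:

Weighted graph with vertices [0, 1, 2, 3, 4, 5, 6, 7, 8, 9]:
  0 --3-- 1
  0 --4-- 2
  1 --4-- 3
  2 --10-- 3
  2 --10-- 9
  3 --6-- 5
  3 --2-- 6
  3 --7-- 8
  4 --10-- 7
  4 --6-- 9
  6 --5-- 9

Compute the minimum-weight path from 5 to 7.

Using Dijkstra's algorithm from vertex 5:
Shortest path: 5 -> 3 -> 6 -> 9 -> 4 -> 7
Total weight: 6 + 2 + 5 + 6 + 10 = 29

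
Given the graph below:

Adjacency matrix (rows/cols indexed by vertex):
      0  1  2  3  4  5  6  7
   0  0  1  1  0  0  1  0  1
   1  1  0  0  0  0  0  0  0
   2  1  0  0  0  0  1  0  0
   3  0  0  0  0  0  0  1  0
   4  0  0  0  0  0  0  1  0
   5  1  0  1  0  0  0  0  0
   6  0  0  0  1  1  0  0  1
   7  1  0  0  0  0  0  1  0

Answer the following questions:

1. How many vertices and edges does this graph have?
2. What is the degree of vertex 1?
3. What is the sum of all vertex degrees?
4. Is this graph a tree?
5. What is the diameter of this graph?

Count: 8 vertices, 8 edges.
Vertex 1 has neighbors [0], degree = 1.
Handshaking lemma: 2 * 8 = 16.
A tree on 8 vertices has 7 edges. This graph has 8 edges (1 extra). Not a tree.
Diameter (longest shortest path) = 4.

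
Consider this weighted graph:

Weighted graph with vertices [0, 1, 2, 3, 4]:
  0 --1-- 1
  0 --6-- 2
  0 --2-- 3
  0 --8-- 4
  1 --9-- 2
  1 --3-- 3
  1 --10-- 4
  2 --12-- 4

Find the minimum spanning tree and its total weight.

Applying Kruskal's algorithm (sort edges by weight, add if no cycle):
  Add (0,1) w=1
  Add (0,3) w=2
  Skip (1,3) w=3 (creates cycle)
  Add (0,2) w=6
  Add (0,4) w=8
  Skip (1,2) w=9 (creates cycle)
  Skip (1,4) w=10 (creates cycle)
  Skip (2,4) w=12 (creates cycle)
MST weight = 17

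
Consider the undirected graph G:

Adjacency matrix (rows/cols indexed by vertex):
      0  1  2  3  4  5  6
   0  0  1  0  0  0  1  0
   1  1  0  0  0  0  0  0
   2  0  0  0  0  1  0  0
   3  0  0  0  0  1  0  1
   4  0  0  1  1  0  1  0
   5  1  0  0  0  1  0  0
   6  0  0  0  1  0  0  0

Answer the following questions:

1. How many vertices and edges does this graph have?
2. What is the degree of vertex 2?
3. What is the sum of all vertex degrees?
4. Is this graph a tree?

Count: 7 vertices, 6 edges.
Vertex 2 has neighbors [4], degree = 1.
Handshaking lemma: 2 * 6 = 12.
A graph is a tree iff it is connected and has exactly n-1 edges. This graph is connected (all 7 vertices in one component) and has 7-1 = 6 edges. It is a tree.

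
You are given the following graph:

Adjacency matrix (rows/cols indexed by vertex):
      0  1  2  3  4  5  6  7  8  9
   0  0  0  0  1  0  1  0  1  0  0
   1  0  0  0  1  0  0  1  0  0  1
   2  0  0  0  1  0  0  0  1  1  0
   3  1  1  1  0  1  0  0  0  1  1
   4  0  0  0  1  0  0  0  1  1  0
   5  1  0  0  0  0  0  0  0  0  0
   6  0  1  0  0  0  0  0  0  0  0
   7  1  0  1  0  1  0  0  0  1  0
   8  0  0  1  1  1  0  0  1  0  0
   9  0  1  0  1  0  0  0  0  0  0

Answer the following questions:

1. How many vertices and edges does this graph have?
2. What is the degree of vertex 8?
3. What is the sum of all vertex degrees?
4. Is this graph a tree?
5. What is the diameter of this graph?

Count: 10 vertices, 15 edges.
Vertex 8 has neighbors [2, 3, 4, 7], degree = 4.
Handshaking lemma: 2 * 15 = 30.
A tree on 10 vertices has 9 edges. This graph has 15 edges (6 extra). Not a tree.
Diameter (longest shortest path) = 4.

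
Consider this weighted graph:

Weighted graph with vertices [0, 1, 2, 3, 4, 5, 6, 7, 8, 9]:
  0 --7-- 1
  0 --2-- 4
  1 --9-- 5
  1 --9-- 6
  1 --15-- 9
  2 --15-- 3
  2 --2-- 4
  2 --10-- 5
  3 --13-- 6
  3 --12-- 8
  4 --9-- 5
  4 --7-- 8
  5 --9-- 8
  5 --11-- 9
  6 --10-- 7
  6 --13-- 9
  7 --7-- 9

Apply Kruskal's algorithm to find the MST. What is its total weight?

Applying Kruskal's algorithm (sort edges by weight, add if no cycle):
  Add (0,4) w=2
  Add (2,4) w=2
  Add (0,1) w=7
  Add (4,8) w=7
  Add (7,9) w=7
  Add (1,6) w=9
  Add (1,5) w=9
  Skip (4,5) w=9 (creates cycle)
  Skip (5,8) w=9 (creates cycle)
  Skip (2,5) w=10 (creates cycle)
  Add (6,7) w=10
  Skip (5,9) w=11 (creates cycle)
  Add (3,8) w=12
  Skip (3,6) w=13 (creates cycle)
  Skip (6,9) w=13 (creates cycle)
  Skip (1,9) w=15 (creates cycle)
  Skip (2,3) w=15 (creates cycle)
MST weight = 65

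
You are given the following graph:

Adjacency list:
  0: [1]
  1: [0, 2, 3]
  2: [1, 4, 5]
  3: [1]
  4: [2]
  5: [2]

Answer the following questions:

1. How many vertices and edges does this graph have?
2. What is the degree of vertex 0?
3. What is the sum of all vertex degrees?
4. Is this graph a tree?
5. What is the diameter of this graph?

Count: 6 vertices, 5 edges.
Vertex 0 has neighbors [1], degree = 1.
Handshaking lemma: 2 * 5 = 10.
A graph is a tree iff it is connected and has exactly n-1 edges. This graph is connected (all 6 vertices in one component) and has 6-1 = 5 edges. It is a tree.
Diameter (longest shortest path) = 3.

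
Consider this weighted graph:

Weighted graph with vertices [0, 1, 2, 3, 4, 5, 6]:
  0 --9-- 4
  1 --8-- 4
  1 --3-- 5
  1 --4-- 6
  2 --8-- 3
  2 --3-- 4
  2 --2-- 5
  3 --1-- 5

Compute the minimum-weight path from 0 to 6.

Using Dijkstra's algorithm from vertex 0:
Shortest path: 0 -> 4 -> 1 -> 6
Total weight: 9 + 8 + 4 = 21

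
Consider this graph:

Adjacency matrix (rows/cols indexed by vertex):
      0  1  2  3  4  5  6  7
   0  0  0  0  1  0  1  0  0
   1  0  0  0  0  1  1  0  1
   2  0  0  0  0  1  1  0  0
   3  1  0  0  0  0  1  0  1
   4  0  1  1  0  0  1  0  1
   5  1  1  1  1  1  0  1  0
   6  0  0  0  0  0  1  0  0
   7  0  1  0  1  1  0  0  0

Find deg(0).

Vertex 0 has neighbors [3, 5], so deg(0) = 2.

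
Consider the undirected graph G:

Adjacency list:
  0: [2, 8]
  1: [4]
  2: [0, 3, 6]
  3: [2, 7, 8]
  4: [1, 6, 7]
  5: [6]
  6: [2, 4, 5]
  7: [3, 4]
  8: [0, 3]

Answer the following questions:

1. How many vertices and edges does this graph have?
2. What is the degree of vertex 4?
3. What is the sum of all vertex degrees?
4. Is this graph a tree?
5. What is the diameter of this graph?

Count: 9 vertices, 10 edges.
Vertex 4 has neighbors [1, 6, 7], degree = 3.
Handshaking lemma: 2 * 10 = 20.
A tree on 9 vertices has 8 edges. This graph has 10 edges (2 extra). Not a tree.
Diameter (longest shortest path) = 4.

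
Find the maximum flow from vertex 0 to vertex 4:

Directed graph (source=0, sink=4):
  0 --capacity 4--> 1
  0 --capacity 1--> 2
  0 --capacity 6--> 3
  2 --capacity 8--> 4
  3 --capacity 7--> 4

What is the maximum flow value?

Computing max flow:
  Flow on (0->2): 1/1
  Flow on (0->3): 6/6
  Flow on (2->4): 1/8
  Flow on (3->4): 6/7
Maximum flow = 7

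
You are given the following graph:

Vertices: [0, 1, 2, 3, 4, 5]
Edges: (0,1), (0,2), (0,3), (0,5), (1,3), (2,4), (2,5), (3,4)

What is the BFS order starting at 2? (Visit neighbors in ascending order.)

BFS from vertex 2 (neighbors processed in ascending order):
Visit order: 2, 0, 4, 5, 1, 3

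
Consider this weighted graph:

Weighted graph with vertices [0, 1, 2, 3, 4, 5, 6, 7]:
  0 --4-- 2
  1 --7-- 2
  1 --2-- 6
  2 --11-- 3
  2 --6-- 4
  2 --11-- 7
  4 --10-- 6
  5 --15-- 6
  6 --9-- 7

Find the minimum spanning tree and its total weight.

Applying Kruskal's algorithm (sort edges by weight, add if no cycle):
  Add (1,6) w=2
  Add (0,2) w=4
  Add (2,4) w=6
  Add (1,2) w=7
  Add (6,7) w=9
  Skip (4,6) w=10 (creates cycle)
  Skip (2,7) w=11 (creates cycle)
  Add (2,3) w=11
  Add (5,6) w=15
MST weight = 54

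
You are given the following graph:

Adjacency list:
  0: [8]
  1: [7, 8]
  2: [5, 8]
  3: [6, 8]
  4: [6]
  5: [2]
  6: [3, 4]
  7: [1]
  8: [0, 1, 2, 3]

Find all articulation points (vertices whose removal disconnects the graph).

An articulation point is a vertex whose removal disconnects the graph.
Articulation points: [1, 2, 3, 6, 8]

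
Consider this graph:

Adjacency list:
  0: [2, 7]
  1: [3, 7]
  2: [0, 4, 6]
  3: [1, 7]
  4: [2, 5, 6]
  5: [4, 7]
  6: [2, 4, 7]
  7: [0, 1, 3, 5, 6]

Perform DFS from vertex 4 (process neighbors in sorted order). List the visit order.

DFS from vertex 4 (neighbors processed in ascending order):
Visit order: 4, 2, 0, 7, 1, 3, 5, 6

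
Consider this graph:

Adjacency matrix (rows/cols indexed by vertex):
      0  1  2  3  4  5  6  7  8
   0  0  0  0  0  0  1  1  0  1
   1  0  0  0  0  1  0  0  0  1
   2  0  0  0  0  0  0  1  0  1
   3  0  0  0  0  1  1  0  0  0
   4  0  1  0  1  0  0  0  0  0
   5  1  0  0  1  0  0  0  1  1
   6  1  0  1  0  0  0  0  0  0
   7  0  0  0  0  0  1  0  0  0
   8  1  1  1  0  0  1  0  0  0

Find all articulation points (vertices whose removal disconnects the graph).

An articulation point is a vertex whose removal disconnects the graph.
Articulation points: [5]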